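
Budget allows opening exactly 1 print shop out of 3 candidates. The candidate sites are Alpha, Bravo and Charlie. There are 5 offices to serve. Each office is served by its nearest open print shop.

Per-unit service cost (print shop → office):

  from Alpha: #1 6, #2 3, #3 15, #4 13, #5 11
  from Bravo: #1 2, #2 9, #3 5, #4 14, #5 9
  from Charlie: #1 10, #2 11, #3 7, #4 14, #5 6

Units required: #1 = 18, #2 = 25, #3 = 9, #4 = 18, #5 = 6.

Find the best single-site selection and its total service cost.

Choose Bravo only; total service cost 612.

With exactly 1 open, each office uses its cheapest among the chosen.
{Bravo}: #1→Bravo 2·18=36, #2→Bravo 9·25=225, #3→Bravo 5·9=45, #4→Bravo 14·18=252, #5→Bravo 9·6=54. Service cost 612.
{Alpha}: service cost 618
{Charlie}: service cost 806
Among all 3 size-1 choices, {Bravo} is lowest.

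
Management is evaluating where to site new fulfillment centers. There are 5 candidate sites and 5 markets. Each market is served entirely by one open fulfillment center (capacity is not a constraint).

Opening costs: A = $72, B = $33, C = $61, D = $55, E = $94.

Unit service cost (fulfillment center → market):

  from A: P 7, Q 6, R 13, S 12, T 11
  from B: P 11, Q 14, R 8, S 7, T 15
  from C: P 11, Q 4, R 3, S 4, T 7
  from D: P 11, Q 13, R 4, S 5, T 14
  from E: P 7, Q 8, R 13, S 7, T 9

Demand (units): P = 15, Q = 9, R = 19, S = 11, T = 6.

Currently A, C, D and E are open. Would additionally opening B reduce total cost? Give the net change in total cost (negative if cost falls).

Current service cost with {A, C, D, E}: 284.
Adding B: each market re-picks its cheapest; new service cost 284, saving 0.
Extra fixed cost: 33. Net change = 33 − 0 = 33.
(Totals: 566 → 599.)

No — net change +33 (cost rises by 33).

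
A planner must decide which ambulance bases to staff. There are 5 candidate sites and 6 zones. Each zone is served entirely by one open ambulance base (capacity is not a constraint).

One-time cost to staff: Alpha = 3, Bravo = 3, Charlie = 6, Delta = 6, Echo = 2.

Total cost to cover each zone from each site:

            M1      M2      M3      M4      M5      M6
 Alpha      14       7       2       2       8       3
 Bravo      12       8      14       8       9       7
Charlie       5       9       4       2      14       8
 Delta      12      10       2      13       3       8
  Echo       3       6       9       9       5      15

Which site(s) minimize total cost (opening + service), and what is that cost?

For any fixed open set, each zone goes to its cheapest open site; total = fixed + service.
{Alpha, Echo}: M1→Echo 3, M2→Echo 6, M3→Alpha 2, M4→Alpha 2, M5→Echo 5, M6→Alpha 3. Service 21; fixed 5; total 26.
{Alpha, Bravo, Echo}: service 21 + fixed 8 = 29
{Alpha, Delta, Echo}: M1→Echo 3, M2→Echo 6, M3→Alpha 2, M4→Alpha 2, M5→Delta 3, M6→Alpha 3. Service 19; fixed 11; total 30.
{Alpha, Bravo, Charlie, Delta, Echo}: M1→Echo 3, M2→Echo 6, M3→Alpha 2, M4→Alpha 2, M5→Delta 3, M6→Alpha 3. Service 19; fixed 20; total 39.
No other subset beats 26.

Open Alpha and Echo; minimum total cost 26.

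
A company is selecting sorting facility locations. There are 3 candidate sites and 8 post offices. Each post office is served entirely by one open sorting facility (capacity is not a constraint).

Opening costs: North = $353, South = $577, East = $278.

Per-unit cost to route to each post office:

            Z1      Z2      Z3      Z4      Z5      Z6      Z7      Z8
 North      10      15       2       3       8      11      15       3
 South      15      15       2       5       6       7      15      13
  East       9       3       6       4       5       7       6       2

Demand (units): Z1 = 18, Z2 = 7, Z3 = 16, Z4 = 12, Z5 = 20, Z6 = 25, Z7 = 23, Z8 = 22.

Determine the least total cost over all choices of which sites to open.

Minimum total cost: 1062

For any fixed open set, each post office goes to its cheapest open site; total = fixed + service.
{East}: Z1→East 9·18=162, Z2→East 3·7=21, Z3→East 6·16=96, Z4→East 4·12=48, Z5→East 5·20=100, Z6→East 7·25=175, Z7→East 6·23=138, Z8→East 2·22=44. Service 784; fixed 278; total 1062.
{North, East}: service 708 + fixed 631 = 1339
{North}: service 1199 + fixed 353 = 1552
{North, South, East}: service 708 + fixed 1208 = 1916
(All 7 nonempty subsets were checked; East only is lowest.)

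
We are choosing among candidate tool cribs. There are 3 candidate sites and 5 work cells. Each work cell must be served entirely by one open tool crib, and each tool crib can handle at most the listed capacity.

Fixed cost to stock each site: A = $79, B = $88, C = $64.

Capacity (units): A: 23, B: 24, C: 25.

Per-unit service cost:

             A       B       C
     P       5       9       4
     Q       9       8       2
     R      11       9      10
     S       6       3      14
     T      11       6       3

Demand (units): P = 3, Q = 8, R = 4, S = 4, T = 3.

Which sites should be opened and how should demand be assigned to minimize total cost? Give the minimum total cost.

Open {C}: P→C 4·3=12, Q→C 2·8=16, R→C 10·4=40, S→C 14·4=56, T→C 3·3=9.
Loads: C carries 22/25. Service 133; fixed 64; total 197.
Next best feasible plan costs 237.

Minimum total cost: 197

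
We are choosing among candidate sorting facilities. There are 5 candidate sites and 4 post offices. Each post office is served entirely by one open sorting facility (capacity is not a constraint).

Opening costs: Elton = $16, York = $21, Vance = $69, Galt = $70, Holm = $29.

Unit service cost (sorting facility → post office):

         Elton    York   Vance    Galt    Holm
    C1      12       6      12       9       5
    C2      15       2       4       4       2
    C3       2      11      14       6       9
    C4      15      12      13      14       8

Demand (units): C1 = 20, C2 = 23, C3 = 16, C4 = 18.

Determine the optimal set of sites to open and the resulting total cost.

For any fixed open set, each post office goes to its cheapest open site; total = fixed + service.
{Elton, Holm}: C1→Holm 5·20=100, C2→Holm 2·23=46, C3→Elton 2·16=32, C4→Holm 8·18=144. Service 322; fixed 45; total 367.
{Elton, York, Holm}: service 322 + fixed 66 = 388
{Elton, Vance, Holm}: service 322 + fixed 114 = 436
{Elton, York, Vance, Galt, Holm}: C1→Holm 5·20=100, C2→York 2·23=46, C3→Elton 2·16=32, C4→Holm 8·18=144. Service 322; fixed 205; total 527.
No other subset beats 367.

Open Elton and Holm; minimum total cost 367.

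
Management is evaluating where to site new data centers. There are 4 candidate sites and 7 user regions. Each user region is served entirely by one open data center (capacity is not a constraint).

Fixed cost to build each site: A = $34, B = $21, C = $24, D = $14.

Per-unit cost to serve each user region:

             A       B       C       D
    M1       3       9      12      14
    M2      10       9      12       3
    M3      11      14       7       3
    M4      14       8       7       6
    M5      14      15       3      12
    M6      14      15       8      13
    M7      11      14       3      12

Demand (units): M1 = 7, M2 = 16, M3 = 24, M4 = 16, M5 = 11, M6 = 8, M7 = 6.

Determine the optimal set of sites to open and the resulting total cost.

For any fixed open set, each user region goes to its cheapest open site; total = fixed + service.
{A, C, D}: M1→A 3·7=21, M2→D 3·16=48, M3→D 3·24=72, M4→D 6·16=96, M5→C 3·11=33, M6→C 8·8=64, M7→C 3·6=18. Service 352; fixed 72; total 424.
{A, B, C, D}: service 352 + fixed 93 = 445
{B, C, D}: service 394 + fixed 59 = 453
{D}: M1→D 14·7=98, M2→D 3·16=48, M3→D 3·24=72, M4→D 6·16=96, M5→D 12·11=132, M6→D 13·8=104, M7→D 12·6=72. Service 622; fixed 14; total 636.
(All 15 nonempty subsets were checked; A, C and D is lowest.)

Open A, C and D; minimum total cost 424.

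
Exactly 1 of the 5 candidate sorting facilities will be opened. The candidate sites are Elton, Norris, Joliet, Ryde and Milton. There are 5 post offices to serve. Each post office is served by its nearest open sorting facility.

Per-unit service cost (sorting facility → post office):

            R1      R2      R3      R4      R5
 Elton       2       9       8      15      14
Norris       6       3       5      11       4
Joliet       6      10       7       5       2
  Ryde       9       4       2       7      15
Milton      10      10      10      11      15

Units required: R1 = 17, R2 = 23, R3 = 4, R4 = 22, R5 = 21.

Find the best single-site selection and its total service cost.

With exactly 1 open, each post office uses its cheapest among the chosen.
{Joliet}: R1→Joliet 6·17=102, R2→Joliet 10·23=230, R3→Joliet 7·4=28, R4→Joliet 5·22=110, R5→Joliet 2·21=42. Service cost 512.
{Norris}: service cost 517
{Ryde}: service cost 722
Among all 5 size-1 choices, {Joliet} is lowest.

Choose Joliet only; total service cost 512.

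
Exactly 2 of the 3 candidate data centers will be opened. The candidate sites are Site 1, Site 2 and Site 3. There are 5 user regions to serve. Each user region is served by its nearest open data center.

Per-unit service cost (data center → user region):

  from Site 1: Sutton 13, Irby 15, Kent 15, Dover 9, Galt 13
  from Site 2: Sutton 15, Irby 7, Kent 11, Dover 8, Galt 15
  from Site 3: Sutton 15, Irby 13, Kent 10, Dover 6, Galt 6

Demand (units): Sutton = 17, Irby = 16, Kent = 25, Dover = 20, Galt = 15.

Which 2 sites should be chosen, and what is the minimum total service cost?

Choose Site 2 and Site 3; total service cost 827.

With exactly 2 open, each user region uses its cheapest among the chosen.
{Site 2, Site 3}: Sutton→Site 2 15·17=255, Irby→Site 2 7·16=112, Kent→Site 3 10·25=250, Dover→Site 3 6·20=120, Galt→Site 3 6·15=90. Service cost 827.
{Site 1, Site 3}: service cost 889
{Site 1, Site 2}: service cost 963
Among all 3 size-2 choices, {Site 2, Site 3} is lowest.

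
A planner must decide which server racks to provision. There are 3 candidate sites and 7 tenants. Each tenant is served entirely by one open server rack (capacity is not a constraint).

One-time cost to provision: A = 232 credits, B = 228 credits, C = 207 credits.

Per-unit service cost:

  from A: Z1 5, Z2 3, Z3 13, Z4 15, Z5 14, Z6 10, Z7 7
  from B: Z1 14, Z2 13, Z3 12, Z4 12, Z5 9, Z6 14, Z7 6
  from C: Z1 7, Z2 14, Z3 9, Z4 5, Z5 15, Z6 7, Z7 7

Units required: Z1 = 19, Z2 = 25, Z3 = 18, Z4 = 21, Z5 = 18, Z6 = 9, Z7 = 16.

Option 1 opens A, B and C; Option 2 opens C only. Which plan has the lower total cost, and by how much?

Option 1: {A, B, C}: Z1→A 5·19=95, Z2→A 3·25=75, Z3→C 9·18=162, Z4→C 5·21=105, Z5→B 9·18=162, Z6→C 7·9=63, Z7→B 6·16=96. Service 758; fixed 667; total 1425.
Option 2: {C}: Z1→C 7·19=133, Z2→C 14·25=350, Z3→C 9·18=162, Z4→C 5·21=105, Z5→C 15·18=270, Z6→C 7·9=63, Z7→C 7·16=112. Service 1195; fixed 207; total 1402.
Difference: |1425 − 1402| = 23.

Option 2 is cheaper by 23.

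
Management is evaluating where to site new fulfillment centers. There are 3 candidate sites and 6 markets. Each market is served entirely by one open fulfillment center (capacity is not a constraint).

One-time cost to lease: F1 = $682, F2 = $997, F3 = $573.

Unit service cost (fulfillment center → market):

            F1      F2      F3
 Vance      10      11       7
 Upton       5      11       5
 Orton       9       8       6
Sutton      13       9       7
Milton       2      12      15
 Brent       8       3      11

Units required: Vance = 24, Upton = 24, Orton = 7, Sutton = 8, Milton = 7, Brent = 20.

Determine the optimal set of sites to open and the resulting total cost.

For any fixed open set, each market goes to its cheapest open site; total = fixed + service.
{F3}: Vance→F3 7·24=168, Upton→F3 5·24=120, Orton→F3 6·7=42, Sutton→F3 7·8=56, Milton→F3 15·7=105, Brent→F3 11·20=220. Service 711; fixed 573; total 1284.
{F1}: Vance→F1 10·24=240, Upton→F1 5·24=120, Orton→F1 9·7=63, Sutton→F1 13·8=104, Milton→F1 2·7=14, Brent→F1 8·20=160. Service 701; fixed 682; total 1383.
{F2}: Vance→F2 11·24=264, Upton→F2 11·24=264, Orton→F2 8·7=56, Sutton→F2 9·8=72, Milton→F2 12·7=84, Brent→F2 3·20=60. Service 800; fixed 997; total 1797.
{F1, F2, F3}: service 460 + fixed 2252 = 2712
No other subset beats 1284.

Open F3 only; minimum total cost 1284.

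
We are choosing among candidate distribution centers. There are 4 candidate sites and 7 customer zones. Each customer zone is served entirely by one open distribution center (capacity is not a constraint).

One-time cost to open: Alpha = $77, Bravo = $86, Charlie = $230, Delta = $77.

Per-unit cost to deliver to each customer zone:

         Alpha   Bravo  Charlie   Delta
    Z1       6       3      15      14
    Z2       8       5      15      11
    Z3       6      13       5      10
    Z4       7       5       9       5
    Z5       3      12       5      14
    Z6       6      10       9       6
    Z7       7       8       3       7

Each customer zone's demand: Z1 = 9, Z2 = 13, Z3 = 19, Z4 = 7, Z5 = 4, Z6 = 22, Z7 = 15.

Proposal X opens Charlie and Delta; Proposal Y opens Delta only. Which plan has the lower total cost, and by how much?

Proposal Y is cheaper by 39.

Proposal X: {Charlie, Delta}: Z1→Delta 14·9=126, Z2→Delta 11·13=143, Z3→Charlie 5·19=95, Z4→Delta 5·7=35, Z5→Charlie 5·4=20, Z6→Delta 6·22=132, Z7→Charlie 3·15=45. Service 596; fixed 307; total 903.
Proposal Y: {Delta}: Z1→Delta 14·9=126, Z2→Delta 11·13=143, Z3→Delta 10·19=190, Z4→Delta 5·7=35, Z5→Delta 14·4=56, Z6→Delta 6·22=132, Z7→Delta 7·15=105. Service 787; fixed 77; total 864.
Difference: |903 − 864| = 39.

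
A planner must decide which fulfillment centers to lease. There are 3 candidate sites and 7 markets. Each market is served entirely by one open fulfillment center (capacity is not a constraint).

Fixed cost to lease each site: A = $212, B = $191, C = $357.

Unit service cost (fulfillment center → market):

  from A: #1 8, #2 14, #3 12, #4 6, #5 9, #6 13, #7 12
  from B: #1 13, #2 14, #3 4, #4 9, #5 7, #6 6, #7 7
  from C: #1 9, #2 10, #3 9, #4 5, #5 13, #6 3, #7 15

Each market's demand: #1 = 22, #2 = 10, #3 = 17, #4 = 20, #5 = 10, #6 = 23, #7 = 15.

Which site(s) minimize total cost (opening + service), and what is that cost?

Open B only; minimum total cost 1178.

For any fixed open set, each market goes to its cheapest open site; total = fixed + service.
{B}: #1→B 13·22=286, #2→B 14·10=140, #3→B 4·17=68, #4→B 9·20=180, #5→B 7·10=70, #6→B 6·23=138, #7→B 7·15=105. Service 987; fixed 191; total 1178.
{A, B}: service 817 + fixed 403 = 1220
{B, C}: service 710 + fixed 548 = 1258
{A, B, C}: service 688 + fixed 760 = 1448
(All 7 nonempty subsets were checked; B only is lowest.)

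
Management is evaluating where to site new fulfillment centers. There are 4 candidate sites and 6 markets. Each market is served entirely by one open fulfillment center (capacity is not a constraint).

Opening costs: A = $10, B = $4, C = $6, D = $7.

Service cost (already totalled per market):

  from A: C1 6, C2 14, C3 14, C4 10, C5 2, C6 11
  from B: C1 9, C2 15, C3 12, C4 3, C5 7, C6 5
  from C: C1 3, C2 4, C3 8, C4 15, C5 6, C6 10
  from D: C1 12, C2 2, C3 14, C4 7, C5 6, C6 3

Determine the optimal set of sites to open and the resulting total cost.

Open B and C; minimum total cost 39.

For any fixed open set, each market goes to its cheapest open site; total = fixed + service.
{B, C}: C1→C 3, C2→C 4, C3→C 8, C4→B 3, C5→C 6, C6→B 5. Service 29; fixed 10; total 39.
{B, C, D}: C1→C 3, C2→D 2, C3→C 8, C4→B 3, C5→C 6, C6→D 3. Service 25; fixed 17; total 42.
{C, D}: C1→C 3, C2→D 2, C3→C 8, C4→D 7, C5→C 6, C6→D 3. Service 29; fixed 13; total 42.
{A, B, C, D}: service 21 + fixed 27 = 48
No other subset beats 39.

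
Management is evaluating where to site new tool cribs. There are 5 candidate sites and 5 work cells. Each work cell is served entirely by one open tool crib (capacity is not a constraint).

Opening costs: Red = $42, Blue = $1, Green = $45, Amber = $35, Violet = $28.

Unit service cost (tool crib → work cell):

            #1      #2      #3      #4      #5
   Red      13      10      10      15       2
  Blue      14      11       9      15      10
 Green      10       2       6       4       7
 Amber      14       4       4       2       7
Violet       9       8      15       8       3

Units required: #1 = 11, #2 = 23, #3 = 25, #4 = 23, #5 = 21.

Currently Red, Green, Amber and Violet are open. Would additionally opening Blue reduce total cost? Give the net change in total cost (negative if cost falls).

Current service cost with {Red, Green, Amber, Violet}: 333.
Adding Blue: each work cell re-picks its cheapest; new service cost 333, saving 0.
Extra fixed cost: 1. Net change = 1 − 0 = 1.
(Totals: 483 → 484.)

No — net change +1 (cost rises by 1).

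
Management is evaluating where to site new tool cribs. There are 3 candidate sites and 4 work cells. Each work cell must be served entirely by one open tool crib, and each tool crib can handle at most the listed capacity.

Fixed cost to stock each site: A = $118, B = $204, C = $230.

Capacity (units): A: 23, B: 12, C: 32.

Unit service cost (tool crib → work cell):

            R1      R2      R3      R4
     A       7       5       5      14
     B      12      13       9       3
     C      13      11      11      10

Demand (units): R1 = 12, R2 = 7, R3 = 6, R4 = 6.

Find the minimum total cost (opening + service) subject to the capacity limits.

Open {A, B}: R1→A 7·12=84, R2→A 5·7=35, R3→B 9·6=54, R4→B 3·6=18.
Loads: A carries 19/23, B carries 12/12. Service 191; fixed 322; total 513.
Next best feasible plan costs 589.

Minimum total cost: 513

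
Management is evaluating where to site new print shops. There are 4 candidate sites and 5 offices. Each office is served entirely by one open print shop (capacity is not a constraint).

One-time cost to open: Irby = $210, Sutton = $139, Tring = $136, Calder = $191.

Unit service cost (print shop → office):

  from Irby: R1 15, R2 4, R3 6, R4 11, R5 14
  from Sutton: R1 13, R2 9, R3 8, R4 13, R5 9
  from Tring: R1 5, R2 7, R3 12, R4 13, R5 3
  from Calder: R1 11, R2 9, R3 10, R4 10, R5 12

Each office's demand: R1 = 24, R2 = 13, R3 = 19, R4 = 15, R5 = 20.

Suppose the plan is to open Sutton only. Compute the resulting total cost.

Total cost: 1095

Each office is assigned to its cheapest site among the open ones.
{Sutton}: R1→Sutton 13·24=312, R2→Sutton 9·13=117, R3→Sutton 8·19=152, R4→Sutton 13·15=195, R5→Sutton 9·20=180. Service 956; fixed 139; total 1095.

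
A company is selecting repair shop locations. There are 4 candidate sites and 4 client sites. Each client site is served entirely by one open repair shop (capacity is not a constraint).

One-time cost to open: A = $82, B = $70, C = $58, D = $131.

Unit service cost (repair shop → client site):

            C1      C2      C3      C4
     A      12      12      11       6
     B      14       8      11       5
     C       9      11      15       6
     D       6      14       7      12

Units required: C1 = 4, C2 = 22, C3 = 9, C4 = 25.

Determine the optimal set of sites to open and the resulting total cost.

For any fixed open set, each client site goes to its cheapest open site; total = fixed + service.
{B}: C1→B 14·4=56, C2→B 8·22=176, C3→B 11·9=99, C4→B 5·25=125. Service 456; fixed 70; total 526.
{B, C}: C1→C 9·4=36, C2→B 8·22=176, C3→B 11·9=99, C4→B 5·25=125. Service 436; fixed 128; total 564.
{B, D}: service 388 + fixed 201 = 589
{A, B, C, D}: service 388 + fixed 341 = 729
No other subset beats 526.

Open B only; minimum total cost 526.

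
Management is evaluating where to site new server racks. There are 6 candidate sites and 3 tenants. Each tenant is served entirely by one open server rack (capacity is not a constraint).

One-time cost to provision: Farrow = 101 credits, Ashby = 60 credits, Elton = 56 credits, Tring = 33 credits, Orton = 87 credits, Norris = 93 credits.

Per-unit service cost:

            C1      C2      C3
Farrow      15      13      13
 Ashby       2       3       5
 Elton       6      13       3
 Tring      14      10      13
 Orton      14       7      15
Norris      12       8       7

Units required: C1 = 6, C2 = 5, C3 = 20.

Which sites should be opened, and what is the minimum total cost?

Open Ashby only; minimum total cost 187.

For any fixed open set, each tenant goes to its cheapest open site; total = fixed + service.
{Ashby}: C1→Ashby 2·6=12, C2→Ashby 3·5=15, C3→Ashby 5·20=100. Service 127; fixed 60; total 187.
{Ashby, Elton}: C1→Ashby 2·6=12, C2→Ashby 3·5=15, C3→Elton 3·20=60. Service 87; fixed 116; total 203.
{Elton}: service 161 + fixed 56 = 217
{Farrow, Ashby, Elton, Tring, Orton, Norris}: C1→Ashby 2·6=12, C2→Ashby 3·5=15, C3→Elton 3·20=60. Service 87; fixed 430; total 517.
No other subset beats 187.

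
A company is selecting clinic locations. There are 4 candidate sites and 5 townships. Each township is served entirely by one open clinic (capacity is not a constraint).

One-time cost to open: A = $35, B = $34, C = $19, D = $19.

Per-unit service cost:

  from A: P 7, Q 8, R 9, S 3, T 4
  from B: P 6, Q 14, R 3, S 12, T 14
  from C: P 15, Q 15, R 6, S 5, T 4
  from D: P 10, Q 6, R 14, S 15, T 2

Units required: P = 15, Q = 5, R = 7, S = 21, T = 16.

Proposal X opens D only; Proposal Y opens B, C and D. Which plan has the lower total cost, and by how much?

Proposal X: {D}: P→D 10·15=150, Q→D 6·5=30, R→D 14·7=98, S→D 15·21=315, T→D 2·16=32. Service 625; fixed 19; total 644.
Proposal Y: {B, C, D}: P→B 6·15=90, Q→D 6·5=30, R→B 3·7=21, S→C 5·21=105, T→D 2·16=32. Service 278; fixed 72; total 350.
Difference: |644 − 350| = 294.

Proposal Y is cheaper by 294.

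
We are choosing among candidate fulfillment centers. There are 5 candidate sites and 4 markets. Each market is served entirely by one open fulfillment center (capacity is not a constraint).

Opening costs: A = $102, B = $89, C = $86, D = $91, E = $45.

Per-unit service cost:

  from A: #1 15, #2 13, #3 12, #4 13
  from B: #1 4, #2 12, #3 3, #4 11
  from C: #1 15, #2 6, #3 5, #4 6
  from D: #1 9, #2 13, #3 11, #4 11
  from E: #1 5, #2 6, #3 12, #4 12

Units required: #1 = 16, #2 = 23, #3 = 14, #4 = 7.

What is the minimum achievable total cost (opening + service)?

Minimum total cost: 455

For any fixed open set, each market goes to its cheapest open site; total = fixed + service.
{B, E}: #1→B 4·16=64, #2→E 6·23=138, #3→B 3·14=42, #4→B 11·7=77. Service 321; fixed 134; total 455.
{B, C}: #1→B 4·16=64, #2→C 6·23=138, #3→B 3·14=42, #4→C 6·7=42. Service 286; fixed 175; total 461.
{C, E}: service 330 + fixed 131 = 461
{A, B, C, D, E}: service 286 + fixed 413 = 699
No other subset beats 455.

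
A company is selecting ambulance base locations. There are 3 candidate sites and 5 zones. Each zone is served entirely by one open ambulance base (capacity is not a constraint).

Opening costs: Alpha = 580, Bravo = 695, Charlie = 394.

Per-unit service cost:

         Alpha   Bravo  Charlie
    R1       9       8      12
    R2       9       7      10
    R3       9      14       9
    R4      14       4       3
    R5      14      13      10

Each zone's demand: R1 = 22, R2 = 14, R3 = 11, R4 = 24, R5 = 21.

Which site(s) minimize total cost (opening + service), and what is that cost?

For any fixed open set, each zone goes to its cheapest open site; total = fixed + service.
{Charlie}: R1→Charlie 12·22=264, R2→Charlie 10·14=140, R3→Charlie 9·11=99, R4→Charlie 3·24=72, R5→Charlie 10·21=210. Service 785; fixed 394; total 1179.
{Bravo}: R1→Bravo 8·22=176, R2→Bravo 7·14=98, R3→Bravo 14·11=154, R4→Bravo 4·24=96, R5→Bravo 13·21=273. Service 797; fixed 695; total 1492.
{Alpha}: R1→Alpha 9·22=198, R2→Alpha 9·14=126, R3→Alpha 9·11=99, R4→Alpha 14·24=336, R5→Alpha 14·21=294. Service 1053; fixed 580; total 1633.
{Alpha, Bravo, Charlie}: R1→Bravo 8·22=176, R2→Bravo 7·14=98, R3→Alpha 9·11=99, R4→Charlie 3·24=72, R5→Charlie 10·21=210. Service 655; fixed 1669; total 2324.
No other subset beats 1179.

Open Charlie only; minimum total cost 1179.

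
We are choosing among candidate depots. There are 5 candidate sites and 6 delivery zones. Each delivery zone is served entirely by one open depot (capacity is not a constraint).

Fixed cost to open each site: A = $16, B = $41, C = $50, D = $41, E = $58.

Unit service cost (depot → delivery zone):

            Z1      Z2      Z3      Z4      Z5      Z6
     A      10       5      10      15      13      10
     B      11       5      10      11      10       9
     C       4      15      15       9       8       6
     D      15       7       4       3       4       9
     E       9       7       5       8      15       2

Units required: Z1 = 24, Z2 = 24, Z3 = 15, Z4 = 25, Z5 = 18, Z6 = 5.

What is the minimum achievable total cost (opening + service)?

Minimum total cost: 560

For any fixed open set, each delivery zone goes to its cheapest open site; total = fixed + service.
{A, C, D}: Z1→C 4·24=96, Z2→A 5·24=120, Z3→D 4·15=60, Z4→D 3·25=75, Z5→D 4·18=72, Z6→C 6·5=30. Service 453; fixed 107; total 560.
{B, C, D}: Z1→C 4·24=96, Z2→B 5·24=120, Z3→D 4·15=60, Z4→D 3·25=75, Z5→D 4·18=72, Z6→C 6·5=30. Service 453; fixed 132; total 585.
{C, D}: service 501 + fixed 91 = 592
{A, B, C, D, E}: service 433 + fixed 206 = 639
No other subset beats 560.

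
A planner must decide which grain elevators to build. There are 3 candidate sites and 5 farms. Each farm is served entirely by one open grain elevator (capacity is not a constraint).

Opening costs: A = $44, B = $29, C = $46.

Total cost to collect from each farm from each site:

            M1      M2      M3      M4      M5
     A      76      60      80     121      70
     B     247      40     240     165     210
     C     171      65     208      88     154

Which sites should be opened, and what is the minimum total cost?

For any fixed open set, each farm goes to its cheapest open site; total = fixed + service.
{A}: M1→A 76, M2→A 60, M3→A 80, M4→A 121, M5→A 70. Service 407; fixed 44; total 451.
{A, B}: M1→A 76, M2→B 40, M3→A 80, M4→A 121, M5→A 70. Service 387; fixed 73; total 460.
{A, C}: M1→A 76, M2→A 60, M3→A 80, M4→C 88, M5→A 70. Service 374; fixed 90; total 464.
{A, B, C}: M1→A 76, M2→B 40, M3→A 80, M4→C 88, M5→A 70. Service 354; fixed 119; total 473.
(All 7 nonempty subsets were checked; A only is lowest.)

Open A only; minimum total cost 451.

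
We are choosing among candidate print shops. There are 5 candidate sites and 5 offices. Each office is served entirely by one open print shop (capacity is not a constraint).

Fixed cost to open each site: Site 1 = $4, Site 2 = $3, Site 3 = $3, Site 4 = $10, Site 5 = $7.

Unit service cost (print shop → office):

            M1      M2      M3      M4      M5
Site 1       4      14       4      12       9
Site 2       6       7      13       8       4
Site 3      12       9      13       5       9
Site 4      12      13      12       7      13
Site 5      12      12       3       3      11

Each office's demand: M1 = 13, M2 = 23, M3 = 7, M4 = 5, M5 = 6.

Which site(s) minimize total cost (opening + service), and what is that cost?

Open Site 1, Site 2 and Site 5; minimum total cost 287.

For any fixed open set, each office goes to its cheapest open site; total = fixed + service.
{Site 1, Site 2, Site 5}: M1→Site 1 4·13=52, M2→Site 2 7·23=161, M3→Site 5 3·7=21, M4→Site 5 3·5=15, M5→Site 2 4·6=24. Service 273; fixed 14; total 287.
{Site 1, Site 2, Site 3, Site 5}: service 273 + fixed 17 = 290
{Site 1, Site 2, Site 4, Site 5}: service 273 + fixed 24 = 297
{Site 1, Site 2, Site 3, Site 4, Site 5}: M1→Site 1 4·13=52, M2→Site 2 7·23=161, M3→Site 5 3·7=21, M4→Site 5 3·5=15, M5→Site 2 4·6=24. Service 273; fixed 27; total 300.
No other subset beats 287.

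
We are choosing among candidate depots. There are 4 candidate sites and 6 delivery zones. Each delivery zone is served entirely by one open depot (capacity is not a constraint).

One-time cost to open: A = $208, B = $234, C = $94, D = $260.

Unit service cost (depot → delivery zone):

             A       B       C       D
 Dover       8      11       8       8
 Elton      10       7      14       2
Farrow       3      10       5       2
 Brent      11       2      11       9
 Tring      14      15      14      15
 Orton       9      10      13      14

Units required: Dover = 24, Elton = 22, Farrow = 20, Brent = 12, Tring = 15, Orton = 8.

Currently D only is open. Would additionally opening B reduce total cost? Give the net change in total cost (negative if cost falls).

No — net change +118 (cost rises by 118).

Current service cost with {D}: 721.
Adding B: each delivery zone re-picks its cheapest; new service cost 605, saving 116.
Extra fixed cost: 234. Net change = 234 − 116 = 118.
(Totals: 981 → 1099.)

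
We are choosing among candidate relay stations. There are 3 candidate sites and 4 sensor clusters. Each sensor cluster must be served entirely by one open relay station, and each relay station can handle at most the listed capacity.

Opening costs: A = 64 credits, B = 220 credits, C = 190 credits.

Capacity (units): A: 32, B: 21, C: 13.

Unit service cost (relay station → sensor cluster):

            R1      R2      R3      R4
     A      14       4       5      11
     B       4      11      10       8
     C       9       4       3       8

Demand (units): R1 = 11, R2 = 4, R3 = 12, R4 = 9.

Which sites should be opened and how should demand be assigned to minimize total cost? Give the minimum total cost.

Minimum total cost: 476

Open {A, B}: R1→B 4·11=44, R2→A 4·4=16, R3→A 5·12=60, R4→B 8·9=72.
Loads: A carries 16/32, B carries 20/21. Service 192; fixed 284; total 476.
Next best feasible plan costs 503.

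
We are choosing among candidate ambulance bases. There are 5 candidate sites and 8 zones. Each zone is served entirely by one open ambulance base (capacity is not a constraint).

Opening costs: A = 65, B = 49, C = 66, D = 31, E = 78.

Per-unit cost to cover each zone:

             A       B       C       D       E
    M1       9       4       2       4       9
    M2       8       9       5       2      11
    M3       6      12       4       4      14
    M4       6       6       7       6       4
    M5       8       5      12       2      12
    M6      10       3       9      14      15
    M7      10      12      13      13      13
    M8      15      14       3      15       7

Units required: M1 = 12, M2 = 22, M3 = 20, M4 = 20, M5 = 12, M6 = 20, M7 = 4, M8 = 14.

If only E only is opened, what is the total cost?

Each zone is assigned to its cheapest site among the open ones.
{E}: M1→E 9·12=108, M2→E 11·22=242, M3→E 14·20=280, M4→E 4·20=80, M5→E 12·12=144, M6→E 15·20=300, M7→E 13·4=52, M8→E 7·14=98. Service 1304; fixed 78; total 1382.

Total cost: 1382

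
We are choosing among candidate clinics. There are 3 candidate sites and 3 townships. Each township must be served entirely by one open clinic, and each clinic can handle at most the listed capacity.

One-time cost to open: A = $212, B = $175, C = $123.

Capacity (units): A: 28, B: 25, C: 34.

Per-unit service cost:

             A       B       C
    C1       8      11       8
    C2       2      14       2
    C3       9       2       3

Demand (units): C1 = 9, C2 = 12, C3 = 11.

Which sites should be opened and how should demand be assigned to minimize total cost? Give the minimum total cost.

Minimum total cost: 252

Open {C}: C1→C 8·9=72, C2→C 2·12=24, C3→C 3·11=33.
Loads: C carries 32/34. Service 129; fixed 123; total 252.
Next best feasible plan costs 416.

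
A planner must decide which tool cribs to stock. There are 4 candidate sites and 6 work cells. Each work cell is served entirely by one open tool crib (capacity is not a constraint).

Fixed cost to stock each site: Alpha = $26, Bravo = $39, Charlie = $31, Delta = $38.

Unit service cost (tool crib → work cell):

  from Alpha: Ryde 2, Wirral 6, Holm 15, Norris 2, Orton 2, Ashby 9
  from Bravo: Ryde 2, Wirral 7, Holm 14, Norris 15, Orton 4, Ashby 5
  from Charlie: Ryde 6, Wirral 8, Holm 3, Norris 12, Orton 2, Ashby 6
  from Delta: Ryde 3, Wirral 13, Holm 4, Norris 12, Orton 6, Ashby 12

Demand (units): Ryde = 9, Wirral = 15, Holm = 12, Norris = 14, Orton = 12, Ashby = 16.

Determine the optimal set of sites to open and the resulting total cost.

Open Alpha and Charlie; minimum total cost 349.

For any fixed open set, each work cell goes to its cheapest open site; total = fixed + service.
{Alpha, Charlie}: Ryde→Alpha 2·9=18, Wirral→Alpha 6·15=90, Holm→Charlie 3·12=36, Norris→Alpha 2·14=28, Orton→Alpha 2·12=24, Ashby→Charlie 6·16=96. Service 292; fixed 57; total 349.
{Alpha, Bravo, Charlie}: service 276 + fixed 96 = 372
{Alpha, Charlie, Delta}: service 292 + fixed 95 = 387
{Alpha, Bravo, Charlie, Delta}: Ryde→Alpha 2·9=18, Wirral→Alpha 6·15=90, Holm→Charlie 3·12=36, Norris→Alpha 2·14=28, Orton→Alpha 2·12=24, Ashby→Bravo 5·16=80. Service 276; fixed 134; total 410.
No other subset beats 349.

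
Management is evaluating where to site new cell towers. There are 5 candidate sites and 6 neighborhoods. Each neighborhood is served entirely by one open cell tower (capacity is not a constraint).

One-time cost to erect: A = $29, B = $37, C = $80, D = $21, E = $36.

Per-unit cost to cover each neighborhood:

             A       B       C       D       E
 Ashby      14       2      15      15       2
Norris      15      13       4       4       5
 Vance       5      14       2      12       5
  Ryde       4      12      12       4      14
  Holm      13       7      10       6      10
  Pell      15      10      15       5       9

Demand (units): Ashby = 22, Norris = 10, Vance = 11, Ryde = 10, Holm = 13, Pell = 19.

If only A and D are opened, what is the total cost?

Total cost: 666

Each neighborhood is assigned to its cheapest site among the open ones.
{A, D}: Ashby→A 14·22=308, Norris→D 4·10=40, Vance→A 5·11=55, Ryde→A 4·10=40, Holm→D 6·13=78, Pell→D 5·19=95. Service 616; fixed 50; total 666.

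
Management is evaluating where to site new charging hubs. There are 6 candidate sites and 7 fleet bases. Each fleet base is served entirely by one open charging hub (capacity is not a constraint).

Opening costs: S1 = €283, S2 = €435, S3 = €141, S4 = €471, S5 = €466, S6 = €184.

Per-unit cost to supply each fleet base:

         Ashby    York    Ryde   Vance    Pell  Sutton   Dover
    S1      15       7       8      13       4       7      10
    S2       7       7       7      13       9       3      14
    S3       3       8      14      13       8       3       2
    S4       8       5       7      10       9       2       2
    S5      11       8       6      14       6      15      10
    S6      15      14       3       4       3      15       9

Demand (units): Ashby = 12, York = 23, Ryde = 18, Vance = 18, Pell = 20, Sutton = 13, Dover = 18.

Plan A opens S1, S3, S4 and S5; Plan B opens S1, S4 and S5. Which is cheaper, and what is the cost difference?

Plan A: {S1, S3, S4, S5}: Ashby→S3 3·12=36, York→S4 5·23=115, Ryde→S5 6·18=108, Vance→S4 10·18=180, Pell→S1 4·20=80, Sutton→S4 2·13=26, Dover→S3 2·18=36. Service 581; fixed 1361; total 1942.
Plan B: {S1, S4, S5}: Ashby→S4 8·12=96, York→S4 5·23=115, Ryde→S5 6·18=108, Vance→S4 10·18=180, Pell→S1 4·20=80, Sutton→S4 2·13=26, Dover→S4 2·18=36. Service 641; fixed 1220; total 1861.
Difference: |1942 − 1861| = 81.

Plan B is cheaper by 81.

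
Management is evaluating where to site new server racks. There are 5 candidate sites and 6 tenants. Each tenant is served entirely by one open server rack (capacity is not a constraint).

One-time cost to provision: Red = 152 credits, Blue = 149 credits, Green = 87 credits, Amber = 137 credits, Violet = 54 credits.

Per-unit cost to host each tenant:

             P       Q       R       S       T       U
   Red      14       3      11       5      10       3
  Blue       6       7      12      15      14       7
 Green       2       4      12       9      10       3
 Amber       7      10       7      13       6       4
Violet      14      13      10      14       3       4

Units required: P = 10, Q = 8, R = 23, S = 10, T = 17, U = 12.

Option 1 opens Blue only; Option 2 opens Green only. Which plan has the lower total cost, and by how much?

Option 1: {Blue}: P→Blue 6·10=60, Q→Blue 7·8=56, R→Blue 12·23=276, S→Blue 15·10=150, T→Blue 14·17=238, U→Blue 7·12=84. Service 864; fixed 149; total 1013.
Option 2: {Green}: P→Green 2·10=20, Q→Green 4·8=32, R→Green 12·23=276, S→Green 9·10=90, T→Green 10·17=170, U→Green 3·12=36. Service 624; fixed 87; total 711.
Difference: |1013 − 711| = 302.

Option 2 is cheaper by 302.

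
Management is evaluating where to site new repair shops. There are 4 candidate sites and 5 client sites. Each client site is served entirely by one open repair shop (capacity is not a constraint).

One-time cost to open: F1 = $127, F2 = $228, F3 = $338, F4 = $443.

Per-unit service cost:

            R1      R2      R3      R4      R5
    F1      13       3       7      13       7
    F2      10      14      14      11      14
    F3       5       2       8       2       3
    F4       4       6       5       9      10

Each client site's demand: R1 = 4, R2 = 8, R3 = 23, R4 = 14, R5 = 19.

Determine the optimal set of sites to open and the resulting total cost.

Open F3 only; minimum total cost 643.

For any fixed open set, each client site goes to its cheapest open site; total = fixed + service.
{F3}: R1→F3 5·4=20, R2→F3 2·8=16, R3→F3 8·23=184, R4→F3 2·14=28, R5→F3 3·19=57. Service 305; fixed 338; total 643.
{F1}: R1→F1 13·4=52, R2→F1 3·8=24, R3→F1 7·23=161, R4→F1 13·14=182, R5→F1 7·19=133. Service 552; fixed 127; total 679.
{F1, F3}: R1→F3 5·4=20, R2→F3 2·8=16, R3→F1 7·23=161, R4→F3 2·14=28, R5→F3 3·19=57. Service 282; fixed 465; total 747.
{F1, F2, F3, F4}: service 232 + fixed 1136 = 1368
No other subset beats 643.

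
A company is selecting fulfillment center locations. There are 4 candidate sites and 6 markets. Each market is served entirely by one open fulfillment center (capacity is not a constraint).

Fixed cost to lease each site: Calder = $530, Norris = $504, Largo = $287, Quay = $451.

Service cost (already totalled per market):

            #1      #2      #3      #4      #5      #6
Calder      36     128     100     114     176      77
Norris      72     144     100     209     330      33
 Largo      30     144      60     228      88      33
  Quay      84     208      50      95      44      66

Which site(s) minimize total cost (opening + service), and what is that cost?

For any fixed open set, each market goes to its cheapest open site; total = fixed + service.
{Largo}: #1→Largo 30, #2→Largo 144, #3→Largo 60, #4→Largo 228, #5→Largo 88, #6→Largo 33. Service 583; fixed 287; total 870.
{Quay}: #1→Quay 84, #2→Quay 208, #3→Quay 50, #4→Quay 95, #5→Quay 44, #6→Quay 66. Service 547; fixed 451; total 998.
{Largo, Quay}: service 396 + fixed 738 = 1134
{Calder, Norris, Largo, Quay}: service 380 + fixed 1772 = 2152
No other subset beats 870.

Open Largo only; minimum total cost 870.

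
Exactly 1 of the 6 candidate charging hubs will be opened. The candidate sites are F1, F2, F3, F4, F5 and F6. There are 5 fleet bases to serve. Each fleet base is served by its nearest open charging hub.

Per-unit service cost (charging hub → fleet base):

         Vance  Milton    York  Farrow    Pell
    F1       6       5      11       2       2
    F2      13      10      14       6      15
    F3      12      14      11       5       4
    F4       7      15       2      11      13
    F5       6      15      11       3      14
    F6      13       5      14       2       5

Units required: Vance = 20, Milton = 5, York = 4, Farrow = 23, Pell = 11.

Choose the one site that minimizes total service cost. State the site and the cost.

Choose F1 only; total service cost 257.

With exactly 1 open, each fleet base uses its cheapest among the chosen.
{F1}: Vance→F1 6·20=120, Milton→F1 5·5=25, York→F1 11·4=44, Farrow→F1 2·23=46, Pell→F1 2·11=22. Service cost 257.
{F6}: service cost 442
{F5}: service cost 462
Among all 6 size-1 choices, {F1} is lowest.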